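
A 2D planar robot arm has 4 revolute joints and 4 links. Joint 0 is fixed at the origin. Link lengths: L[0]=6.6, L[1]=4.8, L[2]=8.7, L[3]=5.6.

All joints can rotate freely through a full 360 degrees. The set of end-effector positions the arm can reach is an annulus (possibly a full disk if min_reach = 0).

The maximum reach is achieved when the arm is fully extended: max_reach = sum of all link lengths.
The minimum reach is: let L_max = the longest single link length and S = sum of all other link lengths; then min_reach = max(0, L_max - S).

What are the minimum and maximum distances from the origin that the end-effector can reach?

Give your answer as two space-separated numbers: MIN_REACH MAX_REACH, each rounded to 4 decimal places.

Link lengths: [6.6, 4.8, 8.7, 5.6]
max_reach = 6.6 + 4.8 + 8.7 + 5.6 = 25.7
L_max = max([6.6, 4.8, 8.7, 5.6]) = 8.7
S (sum of others) = 25.7 - 8.7 = 17
min_reach = max(0, 8.7 - 17) = max(0, -8.3) = 0

Answer: 0.0000 25.7000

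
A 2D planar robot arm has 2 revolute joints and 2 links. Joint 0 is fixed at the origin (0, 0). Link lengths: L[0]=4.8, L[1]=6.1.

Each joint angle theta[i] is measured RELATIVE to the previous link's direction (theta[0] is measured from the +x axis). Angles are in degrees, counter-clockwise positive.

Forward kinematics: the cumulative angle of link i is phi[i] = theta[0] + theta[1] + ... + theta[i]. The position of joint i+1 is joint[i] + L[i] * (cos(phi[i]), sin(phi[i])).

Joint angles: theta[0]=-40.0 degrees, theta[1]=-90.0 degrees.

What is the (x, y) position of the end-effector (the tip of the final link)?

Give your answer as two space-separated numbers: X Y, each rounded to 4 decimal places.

joint[0] = (0.0000, 0.0000)  (base)
link 0: phi[0] = -40 = -40 deg
  cos(-40 deg) = 0.7660, sin(-40 deg) = -0.6428
  joint[1] = (0.0000, 0.0000) + 4.8 * (0.7660, -0.6428) = (0.0000 + 3.6770, 0.0000 + -3.0854) = (3.6770, -3.0854)
link 1: phi[1] = -40 + -90 = -130 deg
  cos(-130 deg) = -0.6428, sin(-130 deg) = -0.7660
  joint[2] = (3.6770, -3.0854) + 6.1 * (-0.6428, -0.7660) = (3.6770 + -3.9210, -3.0854 + -4.6729) = (-0.2440, -7.7583)
End effector: (-0.2440, -7.7583)

Answer: -0.2440 -7.7583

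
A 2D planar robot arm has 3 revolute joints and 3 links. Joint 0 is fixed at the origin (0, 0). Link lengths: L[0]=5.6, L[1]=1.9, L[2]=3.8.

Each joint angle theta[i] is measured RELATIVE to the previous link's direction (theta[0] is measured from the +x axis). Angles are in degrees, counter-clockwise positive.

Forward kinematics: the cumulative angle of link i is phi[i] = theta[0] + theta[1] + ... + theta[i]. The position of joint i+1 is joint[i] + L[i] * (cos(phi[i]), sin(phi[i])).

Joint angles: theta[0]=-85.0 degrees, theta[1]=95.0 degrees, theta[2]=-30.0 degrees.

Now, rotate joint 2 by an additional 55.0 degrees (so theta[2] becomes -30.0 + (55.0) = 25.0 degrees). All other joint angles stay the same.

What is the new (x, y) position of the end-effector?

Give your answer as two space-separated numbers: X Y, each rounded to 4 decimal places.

Answer: 5.4720 -3.0692

Derivation:
joint[0] = (0.0000, 0.0000)  (base)
link 0: phi[0] = -85 = -85 deg
  cos(-85 deg) = 0.0872, sin(-85 deg) = -0.9962
  joint[1] = (0.0000, 0.0000) + 5.6 * (0.0872, -0.9962) = (0.0000 + 0.4881, 0.0000 + -5.5787) = (0.4881, -5.5787)
link 1: phi[1] = -85 + 95 = 10 deg
  cos(10 deg) = 0.9848, sin(10 deg) = 0.1736
  joint[2] = (0.4881, -5.5787) + 1.9 * (0.9848, 0.1736) = (0.4881 + 1.8711, -5.5787 + 0.3299) = (2.3592, -5.2488)
link 2: phi[2] = -85 + 95 + 25 = 35 deg
  cos(35 deg) = 0.8192, sin(35 deg) = 0.5736
  joint[3] = (2.3592, -5.2488) + 3.8 * (0.8192, 0.5736) = (2.3592 + 3.1128, -5.2488 + 2.1796) = (5.4720, -3.0692)
End effector: (5.4720, -3.0692)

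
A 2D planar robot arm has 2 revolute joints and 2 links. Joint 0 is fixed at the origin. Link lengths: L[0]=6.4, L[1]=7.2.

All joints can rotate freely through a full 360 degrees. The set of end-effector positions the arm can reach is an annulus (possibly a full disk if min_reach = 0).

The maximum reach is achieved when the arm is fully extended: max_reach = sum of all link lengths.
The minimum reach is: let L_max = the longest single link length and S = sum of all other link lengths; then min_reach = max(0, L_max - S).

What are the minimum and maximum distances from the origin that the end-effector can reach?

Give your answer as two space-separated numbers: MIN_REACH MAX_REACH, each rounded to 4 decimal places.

Answer: 0.8000 13.6000

Derivation:
Link lengths: [6.4, 7.2]
max_reach = 6.4 + 7.2 = 13.6
L_max = max([6.4, 7.2]) = 7.2
S (sum of others) = 13.6 - 7.2 = 6.4
min_reach = max(0, 7.2 - 6.4) = max(0, 0.8) = 0.8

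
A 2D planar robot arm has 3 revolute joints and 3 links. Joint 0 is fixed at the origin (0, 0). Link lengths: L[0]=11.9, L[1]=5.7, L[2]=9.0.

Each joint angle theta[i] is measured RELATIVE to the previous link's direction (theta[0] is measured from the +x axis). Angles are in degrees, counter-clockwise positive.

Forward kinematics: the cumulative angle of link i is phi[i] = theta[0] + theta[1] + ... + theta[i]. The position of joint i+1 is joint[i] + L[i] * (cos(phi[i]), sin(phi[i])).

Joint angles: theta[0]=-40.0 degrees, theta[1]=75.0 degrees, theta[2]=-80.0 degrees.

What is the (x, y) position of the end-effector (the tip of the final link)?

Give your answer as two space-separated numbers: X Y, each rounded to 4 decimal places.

Answer: 20.1491 -10.7437

Derivation:
joint[0] = (0.0000, 0.0000)  (base)
link 0: phi[0] = -40 = -40 deg
  cos(-40 deg) = 0.7660, sin(-40 deg) = -0.6428
  joint[1] = (0.0000, 0.0000) + 11.9 * (0.7660, -0.6428) = (0.0000 + 9.1159, 0.0000 + -7.6492) = (9.1159, -7.6492)
link 1: phi[1] = -40 + 75 = 35 deg
  cos(35 deg) = 0.8192, sin(35 deg) = 0.5736
  joint[2] = (9.1159, -7.6492) + 5.7 * (0.8192, 0.5736) = (9.1159 + 4.6692, -7.6492 + 3.2694) = (13.7851, -4.3798)
link 2: phi[2] = -40 + 75 + -80 = -45 deg
  cos(-45 deg) = 0.7071, sin(-45 deg) = -0.7071
  joint[3] = (13.7851, -4.3798) + 9 * (0.7071, -0.7071) = (13.7851 + 6.3640, -4.3798 + -6.3640) = (20.1491, -10.7437)
End effector: (20.1491, -10.7437)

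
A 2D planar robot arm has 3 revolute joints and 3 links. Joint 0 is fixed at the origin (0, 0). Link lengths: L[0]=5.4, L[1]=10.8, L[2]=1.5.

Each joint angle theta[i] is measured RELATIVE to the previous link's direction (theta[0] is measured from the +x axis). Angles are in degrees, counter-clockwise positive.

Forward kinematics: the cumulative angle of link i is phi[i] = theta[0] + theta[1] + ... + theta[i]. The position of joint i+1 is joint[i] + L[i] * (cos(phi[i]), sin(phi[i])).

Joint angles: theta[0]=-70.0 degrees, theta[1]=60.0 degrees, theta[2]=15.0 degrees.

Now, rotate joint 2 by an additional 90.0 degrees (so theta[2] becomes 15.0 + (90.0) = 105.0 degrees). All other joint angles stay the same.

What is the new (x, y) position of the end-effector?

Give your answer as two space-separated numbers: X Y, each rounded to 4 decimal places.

joint[0] = (0.0000, 0.0000)  (base)
link 0: phi[0] = -70 = -70 deg
  cos(-70 deg) = 0.3420, sin(-70 deg) = -0.9397
  joint[1] = (0.0000, 0.0000) + 5.4 * (0.3420, -0.9397) = (0.0000 + 1.8469, 0.0000 + -5.0743) = (1.8469, -5.0743)
link 1: phi[1] = -70 + 60 = -10 deg
  cos(-10 deg) = 0.9848, sin(-10 deg) = -0.1736
  joint[2] = (1.8469, -5.0743) + 10.8 * (0.9848, -0.1736) = (1.8469 + 10.6359, -5.0743 + -1.8754) = (12.4828, -6.9497)
link 2: phi[2] = -70 + 60 + 105 = 95 deg
  cos(95 deg) = -0.0872, sin(95 deg) = 0.9962
  joint[3] = (12.4828, -6.9497) + 1.5 * (-0.0872, 0.9962) = (12.4828 + -0.1307, -6.9497 + 1.4943) = (12.3521, -5.4554)
End effector: (12.3521, -5.4554)

Answer: 12.3521 -5.4554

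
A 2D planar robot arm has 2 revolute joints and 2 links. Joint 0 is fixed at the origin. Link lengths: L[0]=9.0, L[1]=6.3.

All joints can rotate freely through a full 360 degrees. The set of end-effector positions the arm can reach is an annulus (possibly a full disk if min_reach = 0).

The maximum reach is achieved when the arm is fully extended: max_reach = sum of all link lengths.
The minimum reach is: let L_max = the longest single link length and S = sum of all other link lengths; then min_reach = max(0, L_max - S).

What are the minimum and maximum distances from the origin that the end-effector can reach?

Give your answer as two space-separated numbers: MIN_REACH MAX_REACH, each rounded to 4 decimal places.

Answer: 2.7000 15.3000

Derivation:
Link lengths: [9.0, 6.3]
max_reach = 9 + 6.3 = 15.3
L_max = max([9.0, 6.3]) = 9
S (sum of others) = 15.3 - 9 = 6.3
min_reach = max(0, 9 - 6.3) = max(0, 2.7) = 2.7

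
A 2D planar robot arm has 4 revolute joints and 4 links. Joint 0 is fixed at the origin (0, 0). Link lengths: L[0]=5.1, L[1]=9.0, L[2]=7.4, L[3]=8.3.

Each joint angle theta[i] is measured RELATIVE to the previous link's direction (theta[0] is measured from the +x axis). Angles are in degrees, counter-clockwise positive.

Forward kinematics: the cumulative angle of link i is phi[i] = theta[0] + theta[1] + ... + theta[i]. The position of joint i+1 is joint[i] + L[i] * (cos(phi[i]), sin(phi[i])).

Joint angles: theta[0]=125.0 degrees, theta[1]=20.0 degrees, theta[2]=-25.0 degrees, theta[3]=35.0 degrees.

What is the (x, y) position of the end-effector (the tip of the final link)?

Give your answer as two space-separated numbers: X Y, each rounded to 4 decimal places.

Answer: -21.5200 19.2562

Derivation:
joint[0] = (0.0000, 0.0000)  (base)
link 0: phi[0] = 125 = 125 deg
  cos(125 deg) = -0.5736, sin(125 deg) = 0.8192
  joint[1] = (0.0000, 0.0000) + 5.1 * (-0.5736, 0.8192) = (0.0000 + -2.9252, 0.0000 + 4.1777) = (-2.9252, 4.1777)
link 1: phi[1] = 125 + 20 = 145 deg
  cos(145 deg) = -0.8192, sin(145 deg) = 0.5736
  joint[2] = (-2.9252, 4.1777) + 9 * (-0.8192, 0.5736) = (-2.9252 + -7.3724, 4.1777 + 5.1622) = (-10.2976, 9.3399)
link 2: phi[2] = 125 + 20 + -25 = 120 deg
  cos(120 deg) = -0.5000, sin(120 deg) = 0.8660
  joint[3] = (-10.2976, 9.3399) + 7.4 * (-0.5000, 0.8660) = (-10.2976 + -3.7000, 9.3399 + 6.4086) = (-13.9976, 15.7485)
link 3: phi[3] = 125 + 20 + -25 + 35 = 155 deg
  cos(155 deg) = -0.9063, sin(155 deg) = 0.4226
  joint[4] = (-13.9976, 15.7485) + 8.3 * (-0.9063, 0.4226) = (-13.9976 + -7.5224, 15.7485 + 3.5077) = (-21.5200, 19.2562)
End effector: (-21.5200, 19.2562)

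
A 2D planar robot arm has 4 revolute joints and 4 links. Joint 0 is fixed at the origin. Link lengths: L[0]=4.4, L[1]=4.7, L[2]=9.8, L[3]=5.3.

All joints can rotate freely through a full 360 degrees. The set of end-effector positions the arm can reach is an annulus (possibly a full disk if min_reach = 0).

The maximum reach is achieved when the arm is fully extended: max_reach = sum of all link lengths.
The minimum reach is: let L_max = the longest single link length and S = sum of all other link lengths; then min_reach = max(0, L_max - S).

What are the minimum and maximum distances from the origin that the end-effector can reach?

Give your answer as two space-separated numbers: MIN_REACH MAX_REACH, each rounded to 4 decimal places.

Link lengths: [4.4, 4.7, 9.8, 5.3]
max_reach = 4.4 + 4.7 + 9.8 + 5.3 = 24.2
L_max = max([4.4, 4.7, 9.8, 5.3]) = 9.8
S (sum of others) = 24.2 - 9.8 = 14.4
min_reach = max(0, 9.8 - 14.4) = max(0, -4.6) = 0

Answer: 0.0000 24.2000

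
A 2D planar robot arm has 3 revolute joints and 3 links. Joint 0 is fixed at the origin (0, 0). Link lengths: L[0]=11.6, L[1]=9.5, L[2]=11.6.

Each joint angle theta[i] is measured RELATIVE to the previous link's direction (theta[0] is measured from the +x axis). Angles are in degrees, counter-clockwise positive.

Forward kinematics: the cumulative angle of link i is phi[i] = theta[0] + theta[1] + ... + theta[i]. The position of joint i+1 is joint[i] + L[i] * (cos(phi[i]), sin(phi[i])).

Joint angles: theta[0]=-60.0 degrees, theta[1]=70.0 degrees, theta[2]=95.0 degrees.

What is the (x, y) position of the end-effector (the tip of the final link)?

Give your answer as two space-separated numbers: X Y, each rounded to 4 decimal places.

joint[0] = (0.0000, 0.0000)  (base)
link 0: phi[0] = -60 = -60 deg
  cos(-60 deg) = 0.5000, sin(-60 deg) = -0.8660
  joint[1] = (0.0000, 0.0000) + 11.6 * (0.5000, -0.8660) = (0.0000 + 5.8000, 0.0000 + -10.0459) = (5.8000, -10.0459)
link 1: phi[1] = -60 + 70 = 10 deg
  cos(10 deg) = 0.9848, sin(10 deg) = 0.1736
  joint[2] = (5.8000, -10.0459) + 9.5 * (0.9848, 0.1736) = (5.8000 + 9.3557, -10.0459 + 1.6497) = (15.1557, -8.3962)
link 2: phi[2] = -60 + 70 + 95 = 105 deg
  cos(105 deg) = -0.2588, sin(105 deg) = 0.9659
  joint[3] = (15.1557, -8.3962) + 11.6 * (-0.2588, 0.9659) = (15.1557 + -3.0023, -8.3962 + 11.2047) = (12.1534, 2.8085)
End effector: (12.1534, 2.8085)

Answer: 12.1534 2.8085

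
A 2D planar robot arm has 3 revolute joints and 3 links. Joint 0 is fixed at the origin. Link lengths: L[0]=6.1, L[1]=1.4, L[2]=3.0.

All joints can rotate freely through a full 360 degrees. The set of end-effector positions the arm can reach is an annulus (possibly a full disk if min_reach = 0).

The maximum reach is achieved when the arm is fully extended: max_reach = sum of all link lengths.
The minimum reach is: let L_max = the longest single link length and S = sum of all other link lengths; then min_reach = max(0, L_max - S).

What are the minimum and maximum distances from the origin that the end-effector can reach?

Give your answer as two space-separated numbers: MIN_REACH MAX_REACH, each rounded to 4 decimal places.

Link lengths: [6.1, 1.4, 3.0]
max_reach = 6.1 + 1.4 + 3 = 10.5
L_max = max([6.1, 1.4, 3.0]) = 6.1
S (sum of others) = 10.5 - 6.1 = 4.4
min_reach = max(0, 6.1 - 4.4) = max(0, 1.7) = 1.7

Answer: 1.7000 10.5000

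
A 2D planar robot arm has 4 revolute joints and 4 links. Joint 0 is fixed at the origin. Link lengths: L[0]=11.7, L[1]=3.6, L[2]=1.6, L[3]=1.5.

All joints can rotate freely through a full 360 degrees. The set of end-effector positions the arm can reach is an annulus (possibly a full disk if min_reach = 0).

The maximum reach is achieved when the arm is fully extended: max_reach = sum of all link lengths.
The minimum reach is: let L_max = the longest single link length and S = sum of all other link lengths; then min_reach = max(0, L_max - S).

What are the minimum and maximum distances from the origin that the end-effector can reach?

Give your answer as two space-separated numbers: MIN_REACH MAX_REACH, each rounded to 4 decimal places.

Link lengths: [11.7, 3.6, 1.6, 1.5]
max_reach = 11.7 + 3.6 + 1.6 + 1.5 = 18.4
L_max = max([11.7, 3.6, 1.6, 1.5]) = 11.7
S (sum of others) = 18.4 - 11.7 = 6.7
min_reach = max(0, 11.7 - 6.7) = max(0, 5) = 5

Answer: 5.0000 18.4000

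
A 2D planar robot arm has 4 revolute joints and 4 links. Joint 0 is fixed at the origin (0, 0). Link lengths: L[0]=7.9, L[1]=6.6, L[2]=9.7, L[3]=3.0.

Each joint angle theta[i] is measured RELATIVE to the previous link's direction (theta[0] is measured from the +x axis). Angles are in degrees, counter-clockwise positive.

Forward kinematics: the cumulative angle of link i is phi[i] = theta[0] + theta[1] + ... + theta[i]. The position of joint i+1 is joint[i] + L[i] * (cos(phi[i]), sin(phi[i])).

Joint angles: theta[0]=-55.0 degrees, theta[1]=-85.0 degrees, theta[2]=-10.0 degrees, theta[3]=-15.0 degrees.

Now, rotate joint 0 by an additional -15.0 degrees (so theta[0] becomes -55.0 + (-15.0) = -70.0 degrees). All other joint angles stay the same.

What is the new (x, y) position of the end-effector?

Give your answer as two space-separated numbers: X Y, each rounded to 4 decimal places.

joint[0] = (0.0000, 0.0000)  (base)
link 0: phi[0] = -70 = -70 deg
  cos(-70 deg) = 0.3420, sin(-70 deg) = -0.9397
  joint[1] = (0.0000, 0.0000) + 7.9 * (0.3420, -0.9397) = (0.0000 + 2.7020, 0.0000 + -7.4236) = (2.7020, -7.4236)
link 1: phi[1] = -70 + -85 = -155 deg
  cos(-155 deg) = -0.9063, sin(-155 deg) = -0.4226
  joint[2] = (2.7020, -7.4236) + 6.6 * (-0.9063, -0.4226) = (2.7020 + -5.9816, -7.4236 + -2.7893) = (-3.2797, -10.2129)
link 2: phi[2] = -70 + -85 + -10 = -165 deg
  cos(-165 deg) = -0.9659, sin(-165 deg) = -0.2588
  joint[3] = (-3.2797, -10.2129) + 9.7 * (-0.9659, -0.2588) = (-3.2797 + -9.3695, -10.2129 + -2.5105) = (-12.6492, -12.7234)
link 3: phi[3] = -70 + -85 + -10 + -15 = -180 deg
  cos(-180 deg) = -1.0000, sin(-180 deg) = -0.0000
  joint[4] = (-12.6492, -12.7234) + 3 * (-1.0000, -0.0000) = (-12.6492 + -3.0000, -12.7234 + -0.0000) = (-15.6492, -12.7234)
End effector: (-15.6492, -12.7234)

Answer: -15.6492 -12.7234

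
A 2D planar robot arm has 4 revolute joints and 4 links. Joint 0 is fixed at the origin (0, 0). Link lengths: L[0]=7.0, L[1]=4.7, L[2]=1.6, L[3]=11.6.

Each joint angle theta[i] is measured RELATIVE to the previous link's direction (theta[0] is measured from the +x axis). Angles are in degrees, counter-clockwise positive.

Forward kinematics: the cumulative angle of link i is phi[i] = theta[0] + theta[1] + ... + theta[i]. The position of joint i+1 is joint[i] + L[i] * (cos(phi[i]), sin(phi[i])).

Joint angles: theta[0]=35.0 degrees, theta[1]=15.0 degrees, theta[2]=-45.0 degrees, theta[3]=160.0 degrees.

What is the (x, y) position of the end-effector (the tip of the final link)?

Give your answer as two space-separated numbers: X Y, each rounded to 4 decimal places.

joint[0] = (0.0000, 0.0000)  (base)
link 0: phi[0] = 35 = 35 deg
  cos(35 deg) = 0.8192, sin(35 deg) = 0.5736
  joint[1] = (0.0000, 0.0000) + 7 * (0.8192, 0.5736) = (0.0000 + 5.7341, 0.0000 + 4.0150) = (5.7341, 4.0150)
link 1: phi[1] = 35 + 15 = 50 deg
  cos(50 deg) = 0.6428, sin(50 deg) = 0.7660
  joint[2] = (5.7341, 4.0150) + 4.7 * (0.6428, 0.7660) = (5.7341 + 3.0211, 4.0150 + 3.6004) = (8.7552, 7.6154)
link 2: phi[2] = 35 + 15 + -45 = 5 deg
  cos(5 deg) = 0.9962, sin(5 deg) = 0.0872
  joint[3] = (8.7552, 7.6154) + 1.6 * (0.9962, 0.0872) = (8.7552 + 1.5939, 7.6154 + 0.1394) = (10.3491, 7.7549)
link 3: phi[3] = 35 + 15 + -45 + 160 = 165 deg
  cos(165 deg) = -0.9659, sin(165 deg) = 0.2588
  joint[4] = (10.3491, 7.7549) + 11.6 * (-0.9659, 0.2588) = (10.3491 + -11.2047, 7.7549 + 3.0023) = (-0.8557, 10.7572)
End effector: (-0.8557, 10.7572)

Answer: -0.8557 10.7572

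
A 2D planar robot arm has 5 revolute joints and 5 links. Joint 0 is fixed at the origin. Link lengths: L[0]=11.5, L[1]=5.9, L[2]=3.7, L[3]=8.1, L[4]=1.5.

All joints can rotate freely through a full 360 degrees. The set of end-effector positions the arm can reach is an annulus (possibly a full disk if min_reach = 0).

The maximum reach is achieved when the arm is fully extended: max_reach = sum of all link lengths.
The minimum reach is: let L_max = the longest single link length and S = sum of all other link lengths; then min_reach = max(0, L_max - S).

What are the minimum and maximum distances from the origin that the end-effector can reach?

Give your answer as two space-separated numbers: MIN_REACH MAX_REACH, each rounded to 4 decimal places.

Link lengths: [11.5, 5.9, 3.7, 8.1, 1.5]
max_reach = 11.5 + 5.9 + 3.7 + 8.1 + 1.5 = 30.7
L_max = max([11.5, 5.9, 3.7, 8.1, 1.5]) = 11.5
S (sum of others) = 30.7 - 11.5 = 19.2
min_reach = max(0, 11.5 - 19.2) = max(0, -7.7) = 0

Answer: 0.0000 30.7000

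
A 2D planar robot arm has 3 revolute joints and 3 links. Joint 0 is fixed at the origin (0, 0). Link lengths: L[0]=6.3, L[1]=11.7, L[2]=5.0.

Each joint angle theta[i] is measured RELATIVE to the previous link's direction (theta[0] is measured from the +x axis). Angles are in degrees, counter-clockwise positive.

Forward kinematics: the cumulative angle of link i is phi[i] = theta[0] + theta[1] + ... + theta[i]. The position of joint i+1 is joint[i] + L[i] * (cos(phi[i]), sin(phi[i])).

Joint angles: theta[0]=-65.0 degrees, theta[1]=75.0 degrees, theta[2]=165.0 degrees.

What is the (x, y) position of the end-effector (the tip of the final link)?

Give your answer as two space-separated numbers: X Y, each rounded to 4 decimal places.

Answer: 9.2038 -3.2423

Derivation:
joint[0] = (0.0000, 0.0000)  (base)
link 0: phi[0] = -65 = -65 deg
  cos(-65 deg) = 0.4226, sin(-65 deg) = -0.9063
  joint[1] = (0.0000, 0.0000) + 6.3 * (0.4226, -0.9063) = (0.0000 + 2.6625, 0.0000 + -5.7097) = (2.6625, -5.7097)
link 1: phi[1] = -65 + 75 = 10 deg
  cos(10 deg) = 0.9848, sin(10 deg) = 0.1736
  joint[2] = (2.6625, -5.7097) + 11.7 * (0.9848, 0.1736) = (2.6625 + 11.5223, -5.7097 + 2.0317) = (14.1847, -3.6781)
link 2: phi[2] = -65 + 75 + 165 = 175 deg
  cos(175 deg) = -0.9962, sin(175 deg) = 0.0872
  joint[3] = (14.1847, -3.6781) + 5 * (-0.9962, 0.0872) = (14.1847 + -4.9810, -3.6781 + 0.4358) = (9.2038, -3.2423)
End effector: (9.2038, -3.2423)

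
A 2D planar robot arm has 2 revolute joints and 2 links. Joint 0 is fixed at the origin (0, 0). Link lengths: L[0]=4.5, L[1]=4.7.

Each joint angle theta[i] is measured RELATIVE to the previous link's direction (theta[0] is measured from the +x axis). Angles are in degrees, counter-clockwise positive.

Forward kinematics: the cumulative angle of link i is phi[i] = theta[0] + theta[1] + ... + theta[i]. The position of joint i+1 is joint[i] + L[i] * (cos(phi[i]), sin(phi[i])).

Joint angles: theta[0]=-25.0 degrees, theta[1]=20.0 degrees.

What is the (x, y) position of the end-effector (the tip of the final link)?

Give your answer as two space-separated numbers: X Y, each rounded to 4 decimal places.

joint[0] = (0.0000, 0.0000)  (base)
link 0: phi[0] = -25 = -25 deg
  cos(-25 deg) = 0.9063, sin(-25 deg) = -0.4226
  joint[1] = (0.0000, 0.0000) + 4.5 * (0.9063, -0.4226) = (0.0000 + 4.0784, 0.0000 + -1.9018) = (4.0784, -1.9018)
link 1: phi[1] = -25 + 20 = -5 deg
  cos(-5 deg) = 0.9962, sin(-5 deg) = -0.0872
  joint[2] = (4.0784, -1.9018) + 4.7 * (0.9962, -0.0872) = (4.0784 + 4.6821, -1.9018 + -0.4096) = (8.7605, -2.3114)
End effector: (8.7605, -2.3114)

Answer: 8.7605 -2.3114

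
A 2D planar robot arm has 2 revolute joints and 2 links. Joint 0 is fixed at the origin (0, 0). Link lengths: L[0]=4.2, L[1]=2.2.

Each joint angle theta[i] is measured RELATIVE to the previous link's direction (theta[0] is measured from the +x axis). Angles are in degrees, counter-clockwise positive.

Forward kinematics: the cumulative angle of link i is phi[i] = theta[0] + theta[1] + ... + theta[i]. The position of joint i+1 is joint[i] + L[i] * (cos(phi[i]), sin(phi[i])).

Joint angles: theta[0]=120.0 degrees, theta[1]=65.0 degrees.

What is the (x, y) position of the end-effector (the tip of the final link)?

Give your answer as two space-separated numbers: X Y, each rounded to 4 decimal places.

joint[0] = (0.0000, 0.0000)  (base)
link 0: phi[0] = 120 = 120 deg
  cos(120 deg) = -0.5000, sin(120 deg) = 0.8660
  joint[1] = (0.0000, 0.0000) + 4.2 * (-0.5000, 0.8660) = (0.0000 + -2.1000, 0.0000 + 3.6373) = (-2.1000, 3.6373)
link 1: phi[1] = 120 + 65 = 185 deg
  cos(185 deg) = -0.9962, sin(185 deg) = -0.0872
  joint[2] = (-2.1000, 3.6373) + 2.2 * (-0.9962, -0.0872) = (-2.1000 + -2.1916, 3.6373 + -0.1917) = (-4.2916, 3.4456)
End effector: (-4.2916, 3.4456)

Answer: -4.2916 3.4456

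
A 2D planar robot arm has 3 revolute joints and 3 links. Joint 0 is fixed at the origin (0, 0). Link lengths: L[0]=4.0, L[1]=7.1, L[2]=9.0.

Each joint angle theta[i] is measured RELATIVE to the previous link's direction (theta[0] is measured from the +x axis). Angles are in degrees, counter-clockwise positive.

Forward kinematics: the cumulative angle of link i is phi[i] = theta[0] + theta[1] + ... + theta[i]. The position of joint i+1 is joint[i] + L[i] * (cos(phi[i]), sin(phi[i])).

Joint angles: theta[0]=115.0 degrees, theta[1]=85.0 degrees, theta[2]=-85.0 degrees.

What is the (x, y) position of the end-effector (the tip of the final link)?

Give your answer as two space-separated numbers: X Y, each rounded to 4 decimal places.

Answer: -12.1659 9.3537

Derivation:
joint[0] = (0.0000, 0.0000)  (base)
link 0: phi[0] = 115 = 115 deg
  cos(115 deg) = -0.4226, sin(115 deg) = 0.9063
  joint[1] = (0.0000, 0.0000) + 4 * (-0.4226, 0.9063) = (0.0000 + -1.6905, 0.0000 + 3.6252) = (-1.6905, 3.6252)
link 1: phi[1] = 115 + 85 = 200 deg
  cos(200 deg) = -0.9397, sin(200 deg) = -0.3420
  joint[2] = (-1.6905, 3.6252) + 7.1 * (-0.9397, -0.3420) = (-1.6905 + -6.6718, 3.6252 + -2.4283) = (-8.3623, 1.1969)
link 2: phi[2] = 115 + 85 + -85 = 115 deg
  cos(115 deg) = -0.4226, sin(115 deg) = 0.9063
  joint[3] = (-8.3623, 1.1969) + 9 * (-0.4226, 0.9063) = (-8.3623 + -3.8036, 1.1969 + 8.1568) = (-12.1659, 9.3537)
End effector: (-12.1659, 9.3537)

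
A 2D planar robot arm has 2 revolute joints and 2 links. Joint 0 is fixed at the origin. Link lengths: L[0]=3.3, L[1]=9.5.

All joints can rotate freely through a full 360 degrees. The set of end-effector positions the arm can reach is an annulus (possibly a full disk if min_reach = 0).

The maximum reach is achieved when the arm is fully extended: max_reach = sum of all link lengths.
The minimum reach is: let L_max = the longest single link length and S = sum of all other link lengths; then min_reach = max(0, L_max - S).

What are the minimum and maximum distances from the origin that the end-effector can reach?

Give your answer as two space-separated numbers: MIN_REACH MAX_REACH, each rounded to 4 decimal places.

Link lengths: [3.3, 9.5]
max_reach = 3.3 + 9.5 = 12.8
L_max = max([3.3, 9.5]) = 9.5
S (sum of others) = 12.8 - 9.5 = 3.3
min_reach = max(0, 9.5 - 3.3) = max(0, 6.2) = 6.2

Answer: 6.2000 12.8000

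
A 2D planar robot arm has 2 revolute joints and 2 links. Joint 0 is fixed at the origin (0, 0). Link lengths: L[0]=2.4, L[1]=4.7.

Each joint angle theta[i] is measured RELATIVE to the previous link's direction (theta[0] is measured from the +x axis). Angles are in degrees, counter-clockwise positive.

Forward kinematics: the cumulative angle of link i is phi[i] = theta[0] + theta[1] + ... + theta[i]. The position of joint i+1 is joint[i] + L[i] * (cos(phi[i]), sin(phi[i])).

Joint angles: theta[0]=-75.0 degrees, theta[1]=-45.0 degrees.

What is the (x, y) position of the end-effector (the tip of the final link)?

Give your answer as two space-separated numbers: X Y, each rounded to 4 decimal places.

joint[0] = (0.0000, 0.0000)  (base)
link 0: phi[0] = -75 = -75 deg
  cos(-75 deg) = 0.2588, sin(-75 deg) = -0.9659
  joint[1] = (0.0000, 0.0000) + 2.4 * (0.2588, -0.9659) = (0.0000 + 0.6212, 0.0000 + -2.3182) = (0.6212, -2.3182)
link 1: phi[1] = -75 + -45 = -120 deg
  cos(-120 deg) = -0.5000, sin(-120 deg) = -0.8660
  joint[2] = (0.6212, -2.3182) + 4.7 * (-0.5000, -0.8660) = (0.6212 + -2.3500, -2.3182 + -4.0703) = (-1.7288, -6.3885)
End effector: (-1.7288, -6.3885)

Answer: -1.7288 -6.3885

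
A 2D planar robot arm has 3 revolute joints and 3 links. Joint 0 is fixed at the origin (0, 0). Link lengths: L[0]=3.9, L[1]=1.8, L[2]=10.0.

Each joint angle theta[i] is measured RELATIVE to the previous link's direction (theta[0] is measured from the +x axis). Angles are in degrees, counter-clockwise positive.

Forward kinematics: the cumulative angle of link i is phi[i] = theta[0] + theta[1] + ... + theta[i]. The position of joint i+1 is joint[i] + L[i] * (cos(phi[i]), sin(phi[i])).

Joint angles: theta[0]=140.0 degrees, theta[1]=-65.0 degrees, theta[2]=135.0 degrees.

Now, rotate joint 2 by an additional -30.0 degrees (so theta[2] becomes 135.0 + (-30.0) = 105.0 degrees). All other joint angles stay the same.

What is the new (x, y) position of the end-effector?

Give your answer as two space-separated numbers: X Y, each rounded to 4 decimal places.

joint[0] = (0.0000, 0.0000)  (base)
link 0: phi[0] = 140 = 140 deg
  cos(140 deg) = -0.7660, sin(140 deg) = 0.6428
  joint[1] = (0.0000, 0.0000) + 3.9 * (-0.7660, 0.6428) = (0.0000 + -2.9876, 0.0000 + 2.5069) = (-2.9876, 2.5069)
link 1: phi[1] = 140 + -65 = 75 deg
  cos(75 deg) = 0.2588, sin(75 deg) = 0.9659
  joint[2] = (-2.9876, 2.5069) + 1.8 * (0.2588, 0.9659) = (-2.9876 + 0.4659, 2.5069 + 1.7387) = (-2.5217, 4.2455)
link 2: phi[2] = 140 + -65 + 105 = 180 deg
  cos(180 deg) = -1.0000, sin(180 deg) = 0.0000
  joint[3] = (-2.5217, 4.2455) + 10 * (-1.0000, 0.0000) = (-2.5217 + -10.0000, 4.2455 + 0.0000) = (-12.5217, 4.2455)
End effector: (-12.5217, 4.2455)

Answer: -12.5217 4.2455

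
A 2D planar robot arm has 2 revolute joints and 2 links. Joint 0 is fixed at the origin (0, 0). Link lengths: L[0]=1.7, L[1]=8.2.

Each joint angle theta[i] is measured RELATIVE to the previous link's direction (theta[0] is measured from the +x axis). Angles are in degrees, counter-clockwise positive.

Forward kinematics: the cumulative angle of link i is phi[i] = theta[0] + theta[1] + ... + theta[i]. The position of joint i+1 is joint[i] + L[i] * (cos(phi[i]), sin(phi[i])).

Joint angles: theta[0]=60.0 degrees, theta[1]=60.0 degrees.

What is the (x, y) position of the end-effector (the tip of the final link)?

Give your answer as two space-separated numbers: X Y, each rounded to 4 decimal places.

joint[0] = (0.0000, 0.0000)  (base)
link 0: phi[0] = 60 = 60 deg
  cos(60 deg) = 0.5000, sin(60 deg) = 0.8660
  joint[1] = (0.0000, 0.0000) + 1.7 * (0.5000, 0.8660) = (0.0000 + 0.8500, 0.0000 + 1.4722) = (0.8500, 1.4722)
link 1: phi[1] = 60 + 60 = 120 deg
  cos(120 deg) = -0.5000, sin(120 deg) = 0.8660
  joint[2] = (0.8500, 1.4722) + 8.2 * (-0.5000, 0.8660) = (0.8500 + -4.1000, 1.4722 + 7.1014) = (-3.2500, 8.5737)
End effector: (-3.2500, 8.5737)

Answer: -3.2500 8.5737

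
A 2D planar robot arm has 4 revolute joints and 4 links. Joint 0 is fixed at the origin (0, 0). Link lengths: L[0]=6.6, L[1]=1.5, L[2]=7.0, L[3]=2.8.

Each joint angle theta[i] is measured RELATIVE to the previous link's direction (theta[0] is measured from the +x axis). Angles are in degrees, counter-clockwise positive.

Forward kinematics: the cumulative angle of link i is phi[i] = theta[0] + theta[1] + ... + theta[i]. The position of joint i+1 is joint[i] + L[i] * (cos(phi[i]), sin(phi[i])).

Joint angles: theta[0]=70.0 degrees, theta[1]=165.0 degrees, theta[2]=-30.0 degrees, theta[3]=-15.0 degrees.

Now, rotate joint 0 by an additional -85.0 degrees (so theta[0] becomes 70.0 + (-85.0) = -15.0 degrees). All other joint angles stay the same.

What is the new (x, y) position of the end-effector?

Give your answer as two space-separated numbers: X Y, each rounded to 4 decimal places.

Answer: 0.8514 7.8086

Derivation:
joint[0] = (0.0000, 0.0000)  (base)
link 0: phi[0] = -15 = -15 deg
  cos(-15 deg) = 0.9659, sin(-15 deg) = -0.2588
  joint[1] = (0.0000, 0.0000) + 6.6 * (0.9659, -0.2588) = (0.0000 + 6.3751, 0.0000 + -1.7082) = (6.3751, -1.7082)
link 1: phi[1] = -15 + 165 = 150 deg
  cos(150 deg) = -0.8660, sin(150 deg) = 0.5000
  joint[2] = (6.3751, -1.7082) + 1.5 * (-0.8660, 0.5000) = (6.3751 + -1.2990, -1.7082 + 0.7500) = (5.0761, -0.9582)
link 2: phi[2] = -15 + 165 + -30 = 120 deg
  cos(120 deg) = -0.5000, sin(120 deg) = 0.8660
  joint[3] = (5.0761, -0.9582) + 7 * (-0.5000, 0.8660) = (5.0761 + -3.5000, -0.9582 + 6.0622) = (1.5761, 5.1040)
link 3: phi[3] = -15 + 165 + -30 + -15 = 105 deg
  cos(105 deg) = -0.2588, sin(105 deg) = 0.9659
  joint[4] = (1.5761, 5.1040) + 2.8 * (-0.2588, 0.9659) = (1.5761 + -0.7247, 5.1040 + 2.7046) = (0.8514, 7.8086)
End effector: (0.8514, 7.8086)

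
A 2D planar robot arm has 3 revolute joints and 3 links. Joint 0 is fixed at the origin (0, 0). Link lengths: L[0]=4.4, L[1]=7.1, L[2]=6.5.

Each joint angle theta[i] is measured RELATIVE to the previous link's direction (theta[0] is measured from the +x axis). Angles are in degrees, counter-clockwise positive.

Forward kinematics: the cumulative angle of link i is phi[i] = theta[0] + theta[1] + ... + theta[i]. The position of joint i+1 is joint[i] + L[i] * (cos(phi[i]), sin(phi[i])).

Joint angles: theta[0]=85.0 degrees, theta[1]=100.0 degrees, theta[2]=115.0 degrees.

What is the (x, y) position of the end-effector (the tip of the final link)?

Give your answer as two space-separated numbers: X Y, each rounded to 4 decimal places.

Answer: -3.4395 -1.8647

Derivation:
joint[0] = (0.0000, 0.0000)  (base)
link 0: phi[0] = 85 = 85 deg
  cos(85 deg) = 0.0872, sin(85 deg) = 0.9962
  joint[1] = (0.0000, 0.0000) + 4.4 * (0.0872, 0.9962) = (0.0000 + 0.3835, 0.0000 + 4.3833) = (0.3835, 4.3833)
link 1: phi[1] = 85 + 100 = 185 deg
  cos(185 deg) = -0.9962, sin(185 deg) = -0.0872
  joint[2] = (0.3835, 4.3833) + 7.1 * (-0.9962, -0.0872) = (0.3835 + -7.0730, 4.3833 + -0.6188) = (-6.6895, 3.7645)
link 2: phi[2] = 85 + 100 + 115 = 300 deg
  cos(300 deg) = 0.5000, sin(300 deg) = -0.8660
  joint[3] = (-6.6895, 3.7645) + 6.5 * (0.5000, -0.8660) = (-6.6895 + 3.2500, 3.7645 + -5.6292) = (-3.4395, -1.8647)
End effector: (-3.4395, -1.8647)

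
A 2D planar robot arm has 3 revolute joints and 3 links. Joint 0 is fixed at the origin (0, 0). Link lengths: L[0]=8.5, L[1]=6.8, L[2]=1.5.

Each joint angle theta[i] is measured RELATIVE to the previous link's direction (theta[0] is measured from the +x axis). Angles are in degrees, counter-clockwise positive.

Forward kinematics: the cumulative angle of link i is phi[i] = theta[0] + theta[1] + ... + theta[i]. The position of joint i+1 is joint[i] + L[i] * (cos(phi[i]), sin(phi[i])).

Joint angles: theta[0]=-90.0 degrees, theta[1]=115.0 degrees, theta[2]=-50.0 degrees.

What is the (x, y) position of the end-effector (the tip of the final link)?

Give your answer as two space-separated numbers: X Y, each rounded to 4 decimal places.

joint[0] = (0.0000, 0.0000)  (base)
link 0: phi[0] = -90 = -90 deg
  cos(-90 deg) = 0.0000, sin(-90 deg) = -1.0000
  joint[1] = (0.0000, 0.0000) + 8.5 * (0.0000, -1.0000) = (0.0000 + 0.0000, 0.0000 + -8.5000) = (0.0000, -8.5000)
link 1: phi[1] = -90 + 115 = 25 deg
  cos(25 deg) = 0.9063, sin(25 deg) = 0.4226
  joint[2] = (0.0000, -8.5000) + 6.8 * (0.9063, 0.4226) = (0.0000 + 6.1629, -8.5000 + 2.8738) = (6.1629, -5.6262)
link 2: phi[2] = -90 + 115 + -50 = -25 deg
  cos(-25 deg) = 0.9063, sin(-25 deg) = -0.4226
  joint[3] = (6.1629, -5.6262) + 1.5 * (0.9063, -0.4226) = (6.1629 + 1.3595, -5.6262 + -0.6339) = (7.5224, -6.2601)
End effector: (7.5224, -6.2601)

Answer: 7.5224 -6.2601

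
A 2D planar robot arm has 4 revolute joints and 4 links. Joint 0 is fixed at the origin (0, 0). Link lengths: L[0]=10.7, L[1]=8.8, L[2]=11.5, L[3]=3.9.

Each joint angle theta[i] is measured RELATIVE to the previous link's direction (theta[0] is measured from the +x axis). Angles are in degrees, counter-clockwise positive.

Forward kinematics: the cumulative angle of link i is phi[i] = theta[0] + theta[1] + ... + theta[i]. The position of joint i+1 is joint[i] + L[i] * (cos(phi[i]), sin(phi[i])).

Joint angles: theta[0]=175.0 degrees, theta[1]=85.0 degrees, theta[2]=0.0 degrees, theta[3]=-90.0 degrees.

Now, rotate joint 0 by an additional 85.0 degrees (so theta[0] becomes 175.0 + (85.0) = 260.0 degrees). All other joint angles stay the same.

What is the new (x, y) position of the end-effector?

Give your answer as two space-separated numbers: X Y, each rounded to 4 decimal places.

joint[0] = (0.0000, 0.0000)  (base)
link 0: phi[0] = 260 = 260 deg
  cos(260 deg) = -0.1736, sin(260 deg) = -0.9848
  joint[1] = (0.0000, 0.0000) + 10.7 * (-0.1736, -0.9848) = (0.0000 + -1.8580, 0.0000 + -10.5374) = (-1.8580, -10.5374)
link 1: phi[1] = 260 + 85 = 345 deg
  cos(345 deg) = 0.9659, sin(345 deg) = -0.2588
  joint[2] = (-1.8580, -10.5374) + 8.8 * (0.9659, -0.2588) = (-1.8580 + 8.5001, -10.5374 + -2.2776) = (6.6421, -12.8151)
link 2: phi[2] = 260 + 85 + 0 = 345 deg
  cos(345 deg) = 0.9659, sin(345 deg) = -0.2588
  joint[3] = (6.6421, -12.8151) + 11.5 * (0.9659, -0.2588) = (6.6421 + 11.1081, -12.8151 + -2.9764) = (17.7503, -15.7915)
link 3: phi[3] = 260 + 85 + 0 + -90 = 255 deg
  cos(255 deg) = -0.2588, sin(255 deg) = -0.9659
  joint[4] = (17.7503, -15.7915) + 3.9 * (-0.2588, -0.9659) = (17.7503 + -1.0094, -15.7915 + -3.7671) = (16.7409, -19.5586)
End effector: (16.7409, -19.5586)

Answer: 16.7409 -19.5586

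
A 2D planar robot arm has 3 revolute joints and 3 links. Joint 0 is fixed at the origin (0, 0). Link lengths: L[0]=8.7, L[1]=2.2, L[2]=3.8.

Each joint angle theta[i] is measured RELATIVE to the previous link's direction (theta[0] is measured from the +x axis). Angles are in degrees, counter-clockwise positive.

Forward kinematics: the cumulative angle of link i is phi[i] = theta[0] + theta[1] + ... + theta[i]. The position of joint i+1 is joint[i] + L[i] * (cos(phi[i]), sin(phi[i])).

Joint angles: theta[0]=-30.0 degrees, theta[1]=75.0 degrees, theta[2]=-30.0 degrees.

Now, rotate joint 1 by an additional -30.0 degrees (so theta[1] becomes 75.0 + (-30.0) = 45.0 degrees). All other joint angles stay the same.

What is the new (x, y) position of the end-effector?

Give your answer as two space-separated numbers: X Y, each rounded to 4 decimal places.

joint[0] = (0.0000, 0.0000)  (base)
link 0: phi[0] = -30 = -30 deg
  cos(-30 deg) = 0.8660, sin(-30 deg) = -0.5000
  joint[1] = (0.0000, 0.0000) + 8.7 * (0.8660, -0.5000) = (0.0000 + 7.5344, 0.0000 + -4.3500) = (7.5344, -4.3500)
link 1: phi[1] = -30 + 45 = 15 deg
  cos(15 deg) = 0.9659, sin(15 deg) = 0.2588
  joint[2] = (7.5344, -4.3500) + 2.2 * (0.9659, 0.2588) = (7.5344 + 2.1250, -4.3500 + 0.5694) = (9.6595, -3.7806)
link 2: phi[2] = -30 + 45 + -30 = -15 deg
  cos(-15 deg) = 0.9659, sin(-15 deg) = -0.2588
  joint[3] = (9.6595, -3.7806) + 3.8 * (0.9659, -0.2588) = (9.6595 + 3.6705, -3.7806 + -0.9835) = (13.3300, -4.7641)
End effector: (13.3300, -4.7641)

Answer: 13.3300 -4.7641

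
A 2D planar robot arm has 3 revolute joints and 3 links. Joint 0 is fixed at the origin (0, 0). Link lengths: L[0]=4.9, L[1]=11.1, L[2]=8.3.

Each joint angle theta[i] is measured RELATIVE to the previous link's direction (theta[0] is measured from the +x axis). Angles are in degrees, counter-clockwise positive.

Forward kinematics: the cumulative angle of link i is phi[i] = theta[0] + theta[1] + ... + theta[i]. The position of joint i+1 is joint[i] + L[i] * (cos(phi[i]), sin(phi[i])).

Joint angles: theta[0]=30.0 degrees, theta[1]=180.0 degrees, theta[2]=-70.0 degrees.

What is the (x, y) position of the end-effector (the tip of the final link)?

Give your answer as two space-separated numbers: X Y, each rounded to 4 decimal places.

joint[0] = (0.0000, 0.0000)  (base)
link 0: phi[0] = 30 = 30 deg
  cos(30 deg) = 0.8660, sin(30 deg) = 0.5000
  joint[1] = (0.0000, 0.0000) + 4.9 * (0.8660, 0.5000) = (0.0000 + 4.2435, 0.0000 + 2.4500) = (4.2435, 2.4500)
link 1: phi[1] = 30 + 180 = 210 deg
  cos(210 deg) = -0.8660, sin(210 deg) = -0.5000
  joint[2] = (4.2435, 2.4500) + 11.1 * (-0.8660, -0.5000) = (4.2435 + -9.6129, 2.4500 + -5.5500) = (-5.3694, -3.1000)
link 2: phi[2] = 30 + 180 + -70 = 140 deg
  cos(140 deg) = -0.7660, sin(140 deg) = 0.6428
  joint[3] = (-5.3694, -3.1000) + 8.3 * (-0.7660, 0.6428) = (-5.3694 + -6.3582, -3.1000 + 5.3351) = (-11.7275, 2.2351)
End effector: (-11.7275, 2.2351)

Answer: -11.7275 2.2351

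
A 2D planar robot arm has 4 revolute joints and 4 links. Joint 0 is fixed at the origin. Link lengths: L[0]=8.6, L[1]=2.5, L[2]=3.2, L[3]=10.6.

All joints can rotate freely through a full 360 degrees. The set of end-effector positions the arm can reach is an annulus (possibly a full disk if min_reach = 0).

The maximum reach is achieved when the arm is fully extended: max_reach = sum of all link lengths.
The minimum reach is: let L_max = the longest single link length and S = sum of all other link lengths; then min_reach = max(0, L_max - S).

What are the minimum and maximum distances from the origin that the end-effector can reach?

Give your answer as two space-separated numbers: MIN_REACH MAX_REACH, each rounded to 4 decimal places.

Answer: 0.0000 24.9000

Derivation:
Link lengths: [8.6, 2.5, 3.2, 10.6]
max_reach = 8.6 + 2.5 + 3.2 + 10.6 = 24.9
L_max = max([8.6, 2.5, 3.2, 10.6]) = 10.6
S (sum of others) = 24.9 - 10.6 = 14.3
min_reach = max(0, 10.6 - 14.3) = max(0, -3.7) = 0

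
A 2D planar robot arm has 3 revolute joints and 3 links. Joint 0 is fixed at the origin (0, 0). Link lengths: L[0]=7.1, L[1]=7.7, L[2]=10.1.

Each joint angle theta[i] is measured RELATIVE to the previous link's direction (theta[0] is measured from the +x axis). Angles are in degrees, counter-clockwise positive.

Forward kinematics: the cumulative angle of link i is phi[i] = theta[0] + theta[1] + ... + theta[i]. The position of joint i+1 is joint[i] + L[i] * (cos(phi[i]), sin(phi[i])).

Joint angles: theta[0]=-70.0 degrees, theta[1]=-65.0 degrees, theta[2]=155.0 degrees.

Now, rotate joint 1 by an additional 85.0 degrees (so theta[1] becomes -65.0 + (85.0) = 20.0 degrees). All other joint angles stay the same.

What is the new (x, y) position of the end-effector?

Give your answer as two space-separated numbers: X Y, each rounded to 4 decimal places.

joint[0] = (0.0000, 0.0000)  (base)
link 0: phi[0] = -70 = -70 deg
  cos(-70 deg) = 0.3420, sin(-70 deg) = -0.9397
  joint[1] = (0.0000, 0.0000) + 7.1 * (0.3420, -0.9397) = (0.0000 + 2.4283, 0.0000 + -6.6718) = (2.4283, -6.6718)
link 1: phi[1] = -70 + 20 = -50 deg
  cos(-50 deg) = 0.6428, sin(-50 deg) = -0.7660
  joint[2] = (2.4283, -6.6718) + 7.7 * (0.6428, -0.7660) = (2.4283 + 4.9495, -6.6718 + -5.8985) = (7.3778, -12.5704)
link 2: phi[2] = -70 + 20 + 155 = 105 deg
  cos(105 deg) = -0.2588, sin(105 deg) = 0.9659
  joint[3] = (7.3778, -12.5704) + 10.1 * (-0.2588, 0.9659) = (7.3778 + -2.6141, -12.5704 + 9.7559) = (4.7637, -2.8145)
End effector: (4.7637, -2.8145)

Answer: 4.7637 -2.8145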